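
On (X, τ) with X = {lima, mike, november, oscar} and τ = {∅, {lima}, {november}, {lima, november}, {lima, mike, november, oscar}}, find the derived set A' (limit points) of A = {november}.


A' = {mike, oscar}

For each x ∈ X, list the open sets U ∈ τ with x ∈ U, then check whether U ∩ (A ∖ {x}) ≠ ∅ for every such U.
  x = lima: open {lima} ∋ x has {lima} ∩ (A ∖ {lima}) = ∅, so x is NOT a limit point.
  x = mike: opens ∋ x are {lima, mike, november, oscar}; each meets A ∖ {mike}, so x IS a limit point.
  x = november: open {november} ∋ x has {november} ∩ (A ∖ {november}) = ∅, so x is NOT a limit point.
  x = oscar: opens ∋ x are {lima, mike, november, oscar}; each meets A ∖ {oscar}, so x IS a limit point.
Collecting: A' = {mike, oscar}.


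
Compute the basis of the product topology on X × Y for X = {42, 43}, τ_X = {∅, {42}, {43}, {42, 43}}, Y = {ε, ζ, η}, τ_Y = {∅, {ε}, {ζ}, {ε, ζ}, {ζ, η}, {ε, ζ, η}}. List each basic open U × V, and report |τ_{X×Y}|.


Basis B = {∅ × ∅, {42} × {ε}, {42} × {ζ}, {43} × {ε}, {43} × {ζ}, {42} × {ε, ζ}, {42, 43} × {ε}, {42} × {ζ, η}, {42, 43} × {ζ}, {43} × {ε, ζ}, {43} × {ζ, η}, {42} × {ε, ζ, η}, {43} × {ε, ζ, η}, {42, 43} × {ε, ζ}, {42, 43} × {ζ, η}, {42, 43} × {ε, ζ, η}}; |τ_{X×Y}| = 36.

Enumerate products U × V with U ∈ τ_X, V ∈ τ_Y (deduplicated):
  ∅ × ∅ = {} (∅)
  {42} × {ε} = {(42,ε)}
  {42} × {ζ} = {(42,ζ)}
  {43} × {ε} = {(43,ε)}
  {43} × {ζ} = {(43,ζ)}
  {42} × {ε, ζ} = {(42,ε), (42,ζ)}
  {42, 43} × {ε} = {(42,ε), (43,ε)}
  {42} × {ζ, η} = {(42,ζ), (42,η)}
  {42, 43} × {ζ} = {(42,ζ), (43,ζ)}
  {43} × {ε, ζ} = {(43,ε), (43,ζ)}
  {43} × {ζ, η} = {(43,ζ), (43,η)}
  {42} × {ε, ζ, η} = {(42,ε), (42,ζ), (42,η)}
  {43} × {ε, ζ, η} = {(43,ε), (43,ζ), (43,η)}
  {42, 43} × {ε, ζ} = {(42,ε), (42,ζ), (43,ε), (43,ζ)}
  {42, 43} × {ζ, η} = {(42,ζ), (42,η), (43,ζ), (43,η)}
  {42, 43} × {ε, ζ, η} = {(42,ε), (42,ζ), (42,η), (43,ε), (43,ζ), (43,η)}
These 16 distinct sets form the basis B.
Close under arbitrary unions to get τ_{X×Y}; counting gives |τ_{X×Y}| = 36.


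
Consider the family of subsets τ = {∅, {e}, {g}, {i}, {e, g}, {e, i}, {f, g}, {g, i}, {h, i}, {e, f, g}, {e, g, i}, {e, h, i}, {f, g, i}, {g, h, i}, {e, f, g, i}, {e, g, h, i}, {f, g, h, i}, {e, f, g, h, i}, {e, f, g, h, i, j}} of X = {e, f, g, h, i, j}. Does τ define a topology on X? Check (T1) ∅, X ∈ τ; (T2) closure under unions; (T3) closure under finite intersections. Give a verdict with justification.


τ IS a topology on X.

Axiom (T1): ∅ ∈ τ? Yes; X ∈ τ? Yes.
Axiom (T2/T3): check pairwise unions and intersections of members of τ.
All pairwise intersections and unions checked — each lies in τ. Therefore τ satisfies (T1), (T2), (T3): it IS a topology on X.


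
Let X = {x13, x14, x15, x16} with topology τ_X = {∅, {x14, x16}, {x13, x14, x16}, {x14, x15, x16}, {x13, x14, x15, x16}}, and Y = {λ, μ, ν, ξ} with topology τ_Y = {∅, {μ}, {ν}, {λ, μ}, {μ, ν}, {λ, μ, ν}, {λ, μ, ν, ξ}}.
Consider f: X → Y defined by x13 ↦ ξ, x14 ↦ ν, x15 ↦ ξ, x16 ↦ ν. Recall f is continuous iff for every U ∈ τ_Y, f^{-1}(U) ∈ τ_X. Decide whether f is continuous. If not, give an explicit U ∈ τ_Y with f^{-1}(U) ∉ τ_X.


f IS continuous.

Compute f^{-1}(U) for each U ∈ τ_Y:
  U = ∅: f^{-1}(U) = ∅ ∈ τ_X ✓.
  U = {μ}: f^{-1}(U) = ∅ ∈ τ_X ✓.
  U = {ν}: f^{-1}(U) = {x14, x16} ∈ τ_X ✓.
  U = {λ, μ}: f^{-1}(U) = ∅ ∈ τ_X ✓.
  U = {μ, ν}: f^{-1}(U) = {x14, x16} ∈ τ_X ✓.
  U = {λ, μ, ν}: f^{-1}(U) = {x14, x16} ∈ τ_X ✓.
  U = {λ, μ, ν, ξ}: f^{-1}(U) = {x13, x14, x15, x16} ∈ τ_X ✓.
Every preimage lies in τ_X, so f IS continuous.


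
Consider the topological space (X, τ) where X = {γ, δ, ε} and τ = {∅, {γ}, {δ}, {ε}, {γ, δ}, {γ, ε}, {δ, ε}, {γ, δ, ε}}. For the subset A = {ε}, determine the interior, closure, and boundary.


int(A) = {ε}, cl(A) = {ε}, ∂A = ∅.

Closed sets in (X, τ) are complements of opens:
  closed(X, τ) = {∅, {γ}, {δ}, {ε}, {γ, δ}, {γ, ε}, {δ, ε}, {γ, δ, ε}}.
int(A) = ⋃ {U ∈ τ : U ⊆ A}. Opens contained in A: ∅, {ε}.
Taking the union of these: int(A) = {ε}.
cl(A) = ⋂ {C closed : A ⊆ C}. Closed sets containing A: {ε}, {γ, ε}, {δ, ε}, {γ, δ, ε}.
Intersecting these: cl(A) = {ε}.
∂A = cl(A) ∖ int(A) = {ε} ∖ {ε} = ∅.


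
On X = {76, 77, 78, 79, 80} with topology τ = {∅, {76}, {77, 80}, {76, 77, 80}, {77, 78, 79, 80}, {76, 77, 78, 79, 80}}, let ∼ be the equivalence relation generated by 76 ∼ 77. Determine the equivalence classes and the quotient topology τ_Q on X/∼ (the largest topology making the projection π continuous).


X/∼ = {[76=77], [78], [79], [80]}; |τ_Q| = 3.

Equivalence classes: [76=77], [78], [79], [80].
Quotient map π: X → X/∼ sends 76 ↦ [76=77], 77 ↦ [76=77], 78 ↦ [78], 79 ↦ [79], 80 ↦ [80].
For each subset V ⊆ X/∼, compute π^{-1}(V) ⊆ X and check whether π^{-1}(V) ∈ τ. V is open in τ_Q iff π^{-1}(V) ∈ τ.
  V = {}: π^{-1}(V) = ∅ ∈ τ ✓.
  V = {[76=77]}: π^{-1}(V) = {76, 77} ∉ τ ✗.
  V = {[78]}: π^{-1}(V) = {78} ∉ τ ✗.
  V = {[76=77], [78]}: π^{-1}(V) = {76, 77, 78} ∉ τ ✗.
  V = {[79]}: π^{-1}(V) = {79} ∉ τ ✗.
  V = {[76=77], [79]}: π^{-1}(V) = {76, 77, 79} ∉ τ ✗.
  V = {[78], [79]}: π^{-1}(V) = {78, 79} ∉ τ ✗.
  V = {[76=77], [78], [79]}: π^{-1}(V) = {76, 77, 78, 79} ∉ τ ✗.
  V = {[80]}: π^{-1}(V) = {80} ∉ τ ✗.
  V = {[76=77], [80]}: π^{-1}(V) = {76, 77, 80} ∈ τ ✓.
  V = {[78], [80]}: π^{-1}(V) = {78, 80} ∉ τ ✗.
  V = {[76=77], [78], [80]}: π^{-1}(V) = {76, 77, 78, 80} ∉ τ ✗.
  V = {[79], [80]}: π^{-1}(V) = {79, 80} ∉ τ ✗.
  V = {[76=77], [79], [80]}: π^{-1}(V) = {76, 77, 79, 80} ∉ τ ✗.
  V = {[78], [79], [80]}: π^{-1}(V) = {78, 79, 80} ∉ τ ✗.
  V = {[76=77], [78], [79], [80]}: π^{-1}(V) = {76, 77, 78, 79, 80} ∈ τ ✓.
Open sets in the quotient: τ_Q = {{}, {[76=77], [80]}, {[76=77], [78], [79], [80]}} (3 elements).


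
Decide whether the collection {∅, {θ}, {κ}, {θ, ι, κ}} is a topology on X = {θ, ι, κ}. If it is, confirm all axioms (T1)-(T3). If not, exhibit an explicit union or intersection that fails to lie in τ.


τ is NOT a topology on X.

Axiom (T1): ∅ ∈ τ? Yes; X ∈ τ? Yes.
Axiom (T2/T3): check pairwise unions and intersections of members of τ.
Counterexample for (T2): {θ} ∪ {κ} = {θ, κ} ∉ τ. Therefore τ is NOT a topology.


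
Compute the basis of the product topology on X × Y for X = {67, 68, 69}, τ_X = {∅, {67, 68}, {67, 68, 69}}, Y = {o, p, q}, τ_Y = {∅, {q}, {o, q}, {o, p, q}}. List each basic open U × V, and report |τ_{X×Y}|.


Basis B = {∅ × ∅, {67, 68} × {q}, {67, 68, 69} × {q}, {67, 68} × {o, q}, {67, 68} × {o, p, q}, {67, 68, 69} × {o, q}, {67, 68, 69} × {o, p, q}}; |τ_{X×Y}| = 10.

Enumerate products U × V with U ∈ τ_X, V ∈ τ_Y (deduplicated):
  ∅ × ∅ = {} (∅)
  {67, 68} × {q} = {(67,q), (68,q)}
  {67, 68, 69} × {q} = {(67,q), (68,q), (69,q)}
  {67, 68} × {o, q} = {(67,o), (67,q), (68,o), (68,q)}
  {67, 68} × {o, p, q} = {(67,o), (67,p), (67,q), (68,o), (68,p), (68,q)}
  {67, 68, 69} × {o, q} = {(67,o), (67,q), (68,o), (68,q), (69,o), (69,q)}
  {67, 68, 69} × {o, p, q} = {(67,o), (67,p), (67,q), (68,o), (68,p), (68,q), (69,o), (69,p), (69,q)}
These 7 distinct sets form the basis B.
Close under arbitrary unions to get τ_{X×Y}; counting gives |τ_{X×Y}| = 10.


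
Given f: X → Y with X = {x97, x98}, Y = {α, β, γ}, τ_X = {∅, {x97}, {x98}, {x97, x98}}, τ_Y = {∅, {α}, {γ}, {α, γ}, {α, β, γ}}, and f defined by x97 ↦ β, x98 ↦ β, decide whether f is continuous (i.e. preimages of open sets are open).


f IS continuous.

Compute f^{-1}(U) for each U ∈ τ_Y:
  U = ∅: f^{-1}(U) = ∅ ∈ τ_X ✓.
  U = {α}: f^{-1}(U) = ∅ ∈ τ_X ✓.
  U = {γ}: f^{-1}(U) = ∅ ∈ τ_X ✓.
  U = {α, γ}: f^{-1}(U) = ∅ ∈ τ_X ✓.
  U = {α, β, γ}: f^{-1}(U) = {x97, x98} ∈ τ_X ✓.
Every preimage lies in τ_X, so f IS continuous.


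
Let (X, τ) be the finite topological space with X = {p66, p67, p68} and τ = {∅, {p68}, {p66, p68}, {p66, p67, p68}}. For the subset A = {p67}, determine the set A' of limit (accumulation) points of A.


A' = ∅

For each x ∈ X, list the open sets U ∈ τ with x ∈ U, then check whether U ∩ (A ∖ {x}) ≠ ∅ for every such U.
  x = p66: open {p66, p68} ∋ x has {p66, p68} ∩ (A ∖ {p66}) = ∅, so x is NOT a limit point.
  x = p67: open {p66, p67, p68} ∋ x has {p66, p67, p68} ∩ (A ∖ {p67}) = ∅, so x is NOT a limit point.
  x = p68: open {p68} ∋ x has {p68} ∩ (A ∖ {p68}) = ∅, so x is NOT a limit point.
Collecting: A' = ∅.


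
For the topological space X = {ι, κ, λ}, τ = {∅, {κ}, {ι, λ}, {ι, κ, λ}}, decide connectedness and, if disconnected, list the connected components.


(X, τ) is disconnected; components = [{κ}, {ι, λ}].

Find clopen sets (U ∈ τ with X ∖ U ∈ τ):
  U = ∅, X ∖ U = {ι, κ, λ} — both open, so U is clopen.
  U = {κ}, X ∖ U = {ι, λ} — both open, so U is clopen.
  U = {ι, λ}, X ∖ U = {κ} — both open, so U is clopen.
  U = {ι, κ, λ}, X ∖ U = ∅ — both open, so U is clopen.
Nontrivial clopen(s) exist: e.g. {κ}. So (X, τ) is disconnected.
Compute connected components by grouping points that agree on all clopens:
  component: {κ}
  component: {ι, λ}


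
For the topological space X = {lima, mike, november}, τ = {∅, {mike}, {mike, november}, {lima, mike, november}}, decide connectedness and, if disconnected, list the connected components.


(X, τ) is connected.

Find clopen sets (U ∈ τ with X ∖ U ∈ τ):
  U = ∅, X ∖ U = {lima, mike, november} — both open, so U is clopen.
  U = {lima, mike, november}, X ∖ U = ∅ — both open, so U is clopen.
Only trivial clopens (∅ and X) exist, so (X, τ) is connected.
Compute connected components by grouping points that agree on all clopens:
  component: {lima, mike, november}


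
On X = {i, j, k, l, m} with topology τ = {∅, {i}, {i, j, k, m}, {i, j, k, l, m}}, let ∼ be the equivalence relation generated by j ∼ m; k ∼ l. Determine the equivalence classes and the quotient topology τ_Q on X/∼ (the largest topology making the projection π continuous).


X/∼ = {[i], [j=m], [k=l]}; |τ_Q| = 3.

Equivalence classes: [i], [j=m], [k=l].
Quotient map π: X → X/∼ sends i ↦ [i], j ↦ [j=m], k ↦ [k=l], l ↦ [k=l], m ↦ [j=m].
For each subset V ⊆ X/∼, compute π^{-1}(V) ⊆ X and check whether π^{-1}(V) ∈ τ. V is open in τ_Q iff π^{-1}(V) ∈ τ.
  V = {}: π^{-1}(V) = ∅ ∈ τ ✓.
  V = {[i]}: π^{-1}(V) = {i} ∈ τ ✓.
  V = {[j=m]}: π^{-1}(V) = {j, m} ∉ τ ✗.
  V = {[i], [j=m]}: π^{-1}(V) = {i, j, m} ∉ τ ✗.
  V = {[k=l]}: π^{-1}(V) = {k, l} ∉ τ ✗.
  V = {[i], [k=l]}: π^{-1}(V) = {i, k, l} ∉ τ ✗.
  V = {[j=m], [k=l]}: π^{-1}(V) = {j, k, l, m} ∉ τ ✗.
  V = {[i], [j=m], [k=l]}: π^{-1}(V) = {i, j, k, l, m} ∈ τ ✓.
Open sets in the quotient: τ_Q = {{}, {[i]}, {[i], [j=m], [k=l]}} (3 elements).


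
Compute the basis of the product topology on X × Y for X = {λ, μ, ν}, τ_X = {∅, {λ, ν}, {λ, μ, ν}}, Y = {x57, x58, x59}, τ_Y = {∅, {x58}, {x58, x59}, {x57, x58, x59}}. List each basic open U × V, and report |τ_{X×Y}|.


Basis B = {∅ × ∅, {λ, ν} × {x58}, {λ, μ, ν} × {x58}, {λ, ν} × {x58, x59}, {λ, ν} × {x57, x58, x59}, {λ, μ, ν} × {x58, x59}, {λ, μ, ν} × {x57, x58, x59}}; |τ_{X×Y}| = 10.

Enumerate products U × V with U ∈ τ_X, V ∈ τ_Y (deduplicated):
  ∅ × ∅ = {} (∅)
  {λ, ν} × {x58} = {(λ,x58), (ν,x58)}
  {λ, μ, ν} × {x58} = {(λ,x58), (μ,x58), (ν,x58)}
  {λ, ν} × {x58, x59} = {(λ,x58), (λ,x59), (ν,x58), (ν,x59)}
  {λ, ν} × {x57, x58, x59} = {(λ,x57), (λ,x58), (λ,x59), (ν,x57), (ν,x58), (ν,x59)}
  {λ, μ, ν} × {x58, x59} = {(λ,x58), (λ,x59), (μ,x58), (μ,x59), (ν,x58), (ν,x59)}
  {λ, μ, ν} × {x57, x58, x59} = {(λ,x57), (λ,x58), (λ,x59), (μ,x57), (μ,x58), (μ,x59), (ν,x57), (ν,x58), (ν,x59)}
These 7 distinct sets form the basis B.
Close under arbitrary unions to get τ_{X×Y}; counting gives |τ_{X×Y}| = 10.


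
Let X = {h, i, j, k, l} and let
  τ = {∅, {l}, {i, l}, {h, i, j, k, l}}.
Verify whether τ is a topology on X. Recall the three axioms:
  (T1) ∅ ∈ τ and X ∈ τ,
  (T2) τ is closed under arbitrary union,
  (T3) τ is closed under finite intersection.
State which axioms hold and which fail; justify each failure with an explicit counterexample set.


τ IS a topology on X.

Axiom (T1): ∅ ∈ τ? Yes; X ∈ τ? Yes.
Axiom (T2/T3): check pairwise unions and intersections of members of τ.
All pairwise intersections and unions checked — each lies in τ. Therefore τ satisfies (T1), (T2), (T3): it IS a topology on X.


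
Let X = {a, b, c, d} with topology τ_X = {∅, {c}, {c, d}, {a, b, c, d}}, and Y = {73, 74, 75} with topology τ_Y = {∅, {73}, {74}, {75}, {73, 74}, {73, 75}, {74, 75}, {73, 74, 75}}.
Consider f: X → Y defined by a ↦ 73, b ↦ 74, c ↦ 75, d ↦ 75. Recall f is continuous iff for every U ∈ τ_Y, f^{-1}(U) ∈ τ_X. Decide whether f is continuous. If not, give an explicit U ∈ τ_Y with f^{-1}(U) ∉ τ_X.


f is NOT continuous.

Compute f^{-1}(U) for each U ∈ τ_Y:
  U = ∅: f^{-1}(U) = ∅ ∈ τ_X ✓.
  U = {73}: f^{-1}(U) = {a} ∉ τ_X ✗.
  U = {74}: f^{-1}(U) = {b} ∉ τ_X ✗.
  U = {75}: f^{-1}(U) = {c, d} ∈ τ_X ✓.
  U = {73, 74}: f^{-1}(U) = {a, b} ∉ τ_X ✗.
  U = {73, 75}: f^{-1}(U) = {a, c, d} ∉ τ_X ✗.
  U = {74, 75}: f^{-1}(U) = {b, c, d} ∉ τ_X ✗.
  U = {73, 74, 75}: f^{-1}(U) = {a, b, c, d} ∈ τ_X ✓.
Found U = {73} with f^{-1}(U) = {a} not in τ_X. Therefore f is NOT continuous.


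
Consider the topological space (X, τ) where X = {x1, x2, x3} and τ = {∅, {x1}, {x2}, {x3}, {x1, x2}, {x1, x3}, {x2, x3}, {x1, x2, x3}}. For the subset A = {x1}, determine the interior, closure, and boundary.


int(A) = {x1}, cl(A) = {x1}, ∂A = ∅.

Closed sets in (X, τ) are complements of opens:
  closed(X, τ) = {∅, {x1}, {x2}, {x3}, {x1, x2}, {x1, x3}, {x2, x3}, {x1, x2, x3}}.
int(A) = ⋃ {U ∈ τ : U ⊆ A}. Opens contained in A: ∅, {x1}.
Taking the union of these: int(A) = {x1}.
cl(A) = ⋂ {C closed : A ⊆ C}. Closed sets containing A: {x1}, {x1, x2}, {x1, x3}, {x1, x2, x3}.
Intersecting these: cl(A) = {x1}.
∂A = cl(A) ∖ int(A) = {x1} ∖ {x1} = ∅.


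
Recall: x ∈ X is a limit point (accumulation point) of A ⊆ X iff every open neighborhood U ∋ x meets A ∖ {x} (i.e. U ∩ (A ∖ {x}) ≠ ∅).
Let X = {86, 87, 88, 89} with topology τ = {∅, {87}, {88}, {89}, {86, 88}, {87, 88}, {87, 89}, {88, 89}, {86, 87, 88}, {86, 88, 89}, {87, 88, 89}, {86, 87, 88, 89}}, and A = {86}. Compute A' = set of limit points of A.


A' = ∅

For each x ∈ X, list the open sets U ∈ τ with x ∈ U, then check whether U ∩ (A ∖ {x}) ≠ ∅ for every such U.
  x = 86: open {86, 88} ∋ x has {86, 88} ∩ (A ∖ {86}) = ∅, so x is NOT a limit point.
  x = 87: open {87} ∋ x has {87} ∩ (A ∖ {87}) = ∅, so x is NOT a limit point.
  x = 88: open {88} ∋ x has {88} ∩ (A ∖ {88}) = ∅, so x is NOT a limit point.
  x = 89: open {89} ∋ x has {89} ∩ (A ∖ {89}) = ∅, so x is NOT a limit point.
Collecting: A' = ∅.


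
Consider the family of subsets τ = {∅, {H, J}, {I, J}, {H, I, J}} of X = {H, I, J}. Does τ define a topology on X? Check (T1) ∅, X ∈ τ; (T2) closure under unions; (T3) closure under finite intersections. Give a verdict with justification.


τ is NOT a topology on X.

Axiom (T1): ∅ ∈ τ? Yes; X ∈ τ? Yes.
Axiom (T2/T3): check pairwise unions and intersections of members of τ.
Counterexample for (T3): {H, J} ∩ {I, J} = {J} ∉ τ. Therefore τ is NOT a topology.


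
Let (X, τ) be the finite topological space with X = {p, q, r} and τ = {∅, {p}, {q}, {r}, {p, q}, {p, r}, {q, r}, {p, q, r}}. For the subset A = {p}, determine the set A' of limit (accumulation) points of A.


A' = ∅

For each x ∈ X, list the open sets U ∈ τ with x ∈ U, then check whether U ∩ (A ∖ {x}) ≠ ∅ for every such U.
  x = p: open {p} ∋ x has {p} ∩ (A ∖ {p}) = ∅, so x is NOT a limit point.
  x = q: open {q} ∋ x has {q} ∩ (A ∖ {q}) = ∅, so x is NOT a limit point.
  x = r: open {r} ∋ x has {r} ∩ (A ∖ {r}) = ∅, so x is NOT a limit point.
Collecting: A' = ∅.


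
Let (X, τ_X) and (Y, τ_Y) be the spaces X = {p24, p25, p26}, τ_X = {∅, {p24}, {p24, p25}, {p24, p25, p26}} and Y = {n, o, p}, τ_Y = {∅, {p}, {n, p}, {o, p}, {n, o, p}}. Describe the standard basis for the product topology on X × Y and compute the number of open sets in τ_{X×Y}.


Basis B = {∅ × ∅, {p24} × {p}, {p24} × {n, p}, {p24} × {o, p}, {p24, p25} × {p}, {p24} × {n, o, p}, {p24, p25, p26} × {p}, {p24, p25} × {n, p}, {p24, p25} × {o, p}, {p24, p25} × {n, o, p}, {p24, p25, p26} × {n, p}, {p24, p25, p26} × {o, p}, {p24, p25, p26} × {n, o, p}}; |τ_{X×Y}| = 30.

Enumerate products U × V with U ∈ τ_X, V ∈ τ_Y (deduplicated):
  ∅ × ∅ = {} (∅)
  {p24} × {p} = {(p24,p)}
  {p24} × {n, p} = {(p24,n), (p24,p)}
  {p24} × {o, p} = {(p24,o), (p24,p)}
  {p24, p25} × {p} = {(p24,p), (p25,p)}
  {p24} × {n, o, p} = {(p24,n), (p24,o), (p24,p)}
  {p24, p25, p26} × {p} = {(p24,p), (p25,p), (p26,p)}
  {p24, p25} × {n, p} = {(p24,n), (p24,p), (p25,n), (p25,p)}
  {p24, p25} × {o, p} = {(p24,o), (p24,p), (p25,o), (p25,p)}
  {p24, p25} × {n, o, p} = {(p24,n), (p24,o), (p24,p), (p25,n), (p25,o), (p25,p)}
  {p24, p25, p26} × {n, p} = {(p24,n), (p24,p), (p25,n), (p25,p), (p26,n), (p26,p)}
  {p24, p25, p26} × {o, p} = {(p24,o), (p24,p), (p25,o), (p25,p), (p26,o), (p26,p)}
  {p24, p25, p26} × {n, o, p} = {(p24,n), (p24,o), (p24,p), (p25,n), (p25,o), (p25,p), (p26,n), (p26,o), (p26,p)}
These 13 distinct sets form the basis B.
Close under arbitrary unions to get τ_{X×Y}; counting gives |τ_{X×Y}| = 30.


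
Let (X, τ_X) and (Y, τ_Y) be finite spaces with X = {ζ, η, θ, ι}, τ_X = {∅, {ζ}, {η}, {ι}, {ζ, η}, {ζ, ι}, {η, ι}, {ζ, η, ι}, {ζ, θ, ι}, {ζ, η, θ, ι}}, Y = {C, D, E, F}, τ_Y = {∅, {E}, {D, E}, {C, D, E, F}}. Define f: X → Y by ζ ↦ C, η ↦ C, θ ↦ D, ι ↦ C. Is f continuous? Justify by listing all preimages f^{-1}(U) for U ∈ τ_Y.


f is NOT continuous.

Compute f^{-1}(U) for each U ∈ τ_Y:
  U = ∅: f^{-1}(U) = ∅ ∈ τ_X ✓.
  U = {E}: f^{-1}(U) = ∅ ∈ τ_X ✓.
  U = {D, E}: f^{-1}(U) = {θ} ∉ τ_X ✗.
  U = {C, D, E, F}: f^{-1}(U) = {ζ, η, θ, ι} ∈ τ_X ✓.
Found U = {D, E} with f^{-1}(U) = {θ} not in τ_X. Therefore f is NOT continuous.


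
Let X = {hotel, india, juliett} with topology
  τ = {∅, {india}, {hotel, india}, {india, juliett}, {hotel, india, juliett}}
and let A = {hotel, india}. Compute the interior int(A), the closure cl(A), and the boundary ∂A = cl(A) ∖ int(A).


int(A) = {hotel, india}, cl(A) = {hotel, india, juliett}, ∂A = {juliett}.

Closed sets in (X, τ) are complements of opens:
  closed(X, τ) = {∅, {hotel}, {juliett}, {hotel, juliett}, {hotel, india, juliett}}.
int(A) = ⋃ {U ∈ τ : U ⊆ A}. Opens contained in A: ∅, {india}, {hotel, india}.
Taking the union of these: int(A) = {hotel, india}.
cl(A) = ⋂ {C closed : A ⊆ C}. Closed sets containing A: {hotel, india, juliett}.
Intersecting these: cl(A) = {hotel, india, juliett}.
∂A = cl(A) ∖ int(A) = {hotel, india, juliett} ∖ {hotel, india} = {juliett}.


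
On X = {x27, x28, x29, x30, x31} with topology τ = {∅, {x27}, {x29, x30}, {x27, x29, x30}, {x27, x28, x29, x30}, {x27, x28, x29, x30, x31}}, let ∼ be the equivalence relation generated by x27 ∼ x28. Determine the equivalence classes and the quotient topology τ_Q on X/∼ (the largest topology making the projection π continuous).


X/∼ = {[x27=x28], [x29], [x30], [x31]}; |τ_Q| = 4.

Equivalence classes: [x27=x28], [x29], [x30], [x31].
Quotient map π: X → X/∼ sends x27 ↦ [x27=x28], x28 ↦ [x27=x28], x29 ↦ [x29], x30 ↦ [x30], x31 ↦ [x31].
For each subset V ⊆ X/∼, compute π^{-1}(V) ⊆ X and check whether π^{-1}(V) ∈ τ. V is open in τ_Q iff π^{-1}(V) ∈ τ.
  V = {}: π^{-1}(V) = ∅ ∈ τ ✓.
  V = {[x27=x28]}: π^{-1}(V) = {x27, x28} ∉ τ ✗.
  V = {[x29]}: π^{-1}(V) = {x29} ∉ τ ✗.
  V = {[x27=x28], [x29]}: π^{-1}(V) = {x27, x28, x29} ∉ τ ✗.
  V = {[x30]}: π^{-1}(V) = {x30} ∉ τ ✗.
  V = {[x27=x28], [x30]}: π^{-1}(V) = {x27, x28, x30} ∉ τ ✗.
  V = {[x29], [x30]}: π^{-1}(V) = {x29, x30} ∈ τ ✓.
  V = {[x27=x28], [x29], [x30]}: π^{-1}(V) = {x27, x28, x29, x30} ∈ τ ✓.
  V = {[x31]}: π^{-1}(V) = {x31} ∉ τ ✗.
  V = {[x27=x28], [x31]}: π^{-1}(V) = {x27, x28, x31} ∉ τ ✗.
  V = {[x29], [x31]}: π^{-1}(V) = {x29, x31} ∉ τ ✗.
  V = {[x27=x28], [x29], [x31]}: π^{-1}(V) = {x27, x28, x29, x31} ∉ τ ✗.
  V = {[x30], [x31]}: π^{-1}(V) = {x30, x31} ∉ τ ✗.
  V = {[x27=x28], [x30], [x31]}: π^{-1}(V) = {x27, x28, x30, x31} ∉ τ ✗.
  V = {[x29], [x30], [x31]}: π^{-1}(V) = {x29, x30, x31} ∉ τ ✗.
  V = {[x27=x28], [x29], [x30], [x31]}: π^{-1}(V) = {x27, x28, x29, x30, x31} ∈ τ ✓.
Open sets in the quotient: τ_Q = {{}, {[x29], [x30]}, {[x27=x28], [x29], [x30]}, {[x27=x28], [x29], [x30], [x31]}} (4 elements).


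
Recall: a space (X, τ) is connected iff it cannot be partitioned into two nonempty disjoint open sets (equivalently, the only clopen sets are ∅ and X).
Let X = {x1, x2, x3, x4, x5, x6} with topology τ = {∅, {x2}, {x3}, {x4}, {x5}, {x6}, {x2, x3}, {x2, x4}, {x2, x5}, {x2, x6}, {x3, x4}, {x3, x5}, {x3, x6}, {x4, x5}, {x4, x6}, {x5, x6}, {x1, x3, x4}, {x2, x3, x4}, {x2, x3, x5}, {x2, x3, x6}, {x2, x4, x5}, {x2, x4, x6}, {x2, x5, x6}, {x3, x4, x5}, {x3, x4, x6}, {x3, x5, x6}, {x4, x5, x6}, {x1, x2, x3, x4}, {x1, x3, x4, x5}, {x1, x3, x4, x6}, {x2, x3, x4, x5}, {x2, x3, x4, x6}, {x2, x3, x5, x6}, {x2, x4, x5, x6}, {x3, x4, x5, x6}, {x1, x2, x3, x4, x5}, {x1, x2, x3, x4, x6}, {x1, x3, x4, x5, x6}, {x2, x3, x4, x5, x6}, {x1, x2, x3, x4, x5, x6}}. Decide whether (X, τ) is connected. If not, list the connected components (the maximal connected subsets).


(X, τ) is disconnected; components = [{x2}, {x5}, {x6}, {x1, x3, x4}].

Find clopen sets (U ∈ τ with X ∖ U ∈ τ):
  U = ∅, X ∖ U = {x1, x2, x3, x4, x5, x6} — both open, so U is clopen.
  U = {x2}, X ∖ U = {x1, x3, x4, x5, x6} — both open, so U is clopen.
  U = {x5}, X ∖ U = {x1, x2, x3, x4, x6} — both open, so U is clopen.
  U = {x6}, X ∖ U = {x1, x2, x3, x4, x5} — both open, so U is clopen.
  U = {x2, x5}, X ∖ U = {x1, x3, x4, x6} — both open, so U is clopen.
  U = {x2, x6}, X ∖ U = {x1, x3, x4, x5} — both open, so U is clopen.
  U = {x5, x6}, X ∖ U = {x1, x2, x3, x4} — both open, so U is clopen.
  U = {x1, x3, x4}, X ∖ U = {x2, x5, x6} — both open, so U is clopen.
  U = {x2, x5, x6}, X ∖ U = {x1, x3, x4} — both open, so U is clopen.
  U = {x1, x2, x3, x4}, X ∖ U = {x5, x6} — both open, so U is clopen.
  U = {x1, x3, x4, x5}, X ∖ U = {x2, x6} — both open, so U is clopen.
  U = {x1, x3, x4, x6}, X ∖ U = {x2, x5} — both open, so U is clopen.
  U = {x1, x2, x3, x4, x5}, X ∖ U = {x6} — both open, so U is clopen.
  U = {x1, x2, x3, x4, x6}, X ∖ U = {x5} — both open, so U is clopen.
  U = {x1, x3, x4, x5, x6}, X ∖ U = {x2} — both open, so U is clopen.
  U = {x1, x2, x3, x4, x5, x6}, X ∖ U = ∅ — both open, so U is clopen.
Nontrivial clopen(s) exist: e.g. {x2, x5, x6}. So (X, τ) is disconnected.
Compute connected components by grouping points that agree on all clopens:
  component: {x2}
  component: {x5}
  component: {x6}
  component: {x1, x3, x4}


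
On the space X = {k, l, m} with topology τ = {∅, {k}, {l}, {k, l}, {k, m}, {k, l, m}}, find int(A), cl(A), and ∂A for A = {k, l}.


int(A) = {k, l}, cl(A) = {k, l, m}, ∂A = {m}.

Closed sets in (X, τ) are complements of opens:
  closed(X, τ) = {∅, {l}, {m}, {k, m}, {l, m}, {k, l, m}}.
int(A) = ⋃ {U ∈ τ : U ⊆ A}. Opens contained in A: ∅, {k}, {l}, {k, l}.
Taking the union of these: int(A) = {k, l}.
cl(A) = ⋂ {C closed : A ⊆ C}. Closed sets containing A: {k, l, m}.
Intersecting these: cl(A) = {k, l, m}.
∂A = cl(A) ∖ int(A) = {k, l, m} ∖ {k, l} = {m}.


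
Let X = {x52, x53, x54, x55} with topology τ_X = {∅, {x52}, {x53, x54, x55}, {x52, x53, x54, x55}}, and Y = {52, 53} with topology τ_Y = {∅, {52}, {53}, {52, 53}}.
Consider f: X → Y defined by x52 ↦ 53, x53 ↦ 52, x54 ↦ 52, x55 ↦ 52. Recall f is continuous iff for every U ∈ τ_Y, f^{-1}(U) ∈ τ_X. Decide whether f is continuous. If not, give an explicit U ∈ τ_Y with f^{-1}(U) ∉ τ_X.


f IS continuous.

Compute f^{-1}(U) for each U ∈ τ_Y:
  U = ∅: f^{-1}(U) = ∅ ∈ τ_X ✓.
  U = {52}: f^{-1}(U) = {x53, x54, x55} ∈ τ_X ✓.
  U = {53}: f^{-1}(U) = {x52} ∈ τ_X ✓.
  U = {52, 53}: f^{-1}(U) = {x52, x53, x54, x55} ∈ τ_X ✓.
Every preimage lies in τ_X, so f IS continuous.


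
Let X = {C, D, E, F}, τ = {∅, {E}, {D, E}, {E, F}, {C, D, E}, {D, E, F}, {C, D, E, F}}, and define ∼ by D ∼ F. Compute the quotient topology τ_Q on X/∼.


X/∼ = {[C], [D=F], [E]}; |τ_Q| = 4.

Equivalence classes: [C], [D=F], [E].
Quotient map π: X → X/∼ sends C ↦ [C], D ↦ [D=F], E ↦ [E], F ↦ [D=F].
For each subset V ⊆ X/∼, compute π^{-1}(V) ⊆ X and check whether π^{-1}(V) ∈ τ. V is open in τ_Q iff π^{-1}(V) ∈ τ.
  V = {}: π^{-1}(V) = ∅ ∈ τ ✓.
  V = {[C]}: π^{-1}(V) = {C} ∉ τ ✗.
  V = {[D=F]}: π^{-1}(V) = {D, F} ∉ τ ✗.
  V = {[C], [D=F]}: π^{-1}(V) = {C, D, F} ∉ τ ✗.
  V = {[E]}: π^{-1}(V) = {E} ∈ τ ✓.
  V = {[C], [E]}: π^{-1}(V) = {C, E} ∉ τ ✗.
  V = {[D=F], [E]}: π^{-1}(V) = {D, E, F} ∈ τ ✓.
  V = {[C], [D=F], [E]}: π^{-1}(V) = {C, D, E, F} ∈ τ ✓.
Open sets in the quotient: τ_Q = {{}, {[E]}, {[D=F], [E]}, {[C], [D=F], [E]}} (4 elements).


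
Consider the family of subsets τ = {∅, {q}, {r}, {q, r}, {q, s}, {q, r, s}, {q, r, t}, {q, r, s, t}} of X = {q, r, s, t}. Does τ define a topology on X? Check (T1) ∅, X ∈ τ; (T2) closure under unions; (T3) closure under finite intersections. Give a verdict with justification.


τ IS a topology on X.

Axiom (T1): ∅ ∈ τ? Yes; X ∈ τ? Yes.
Axiom (T2/T3): check pairwise unions and intersections of members of τ.
All pairwise intersections and unions checked — each lies in τ. Therefore τ satisfies (T1), (T2), (T3): it IS a topology on X.


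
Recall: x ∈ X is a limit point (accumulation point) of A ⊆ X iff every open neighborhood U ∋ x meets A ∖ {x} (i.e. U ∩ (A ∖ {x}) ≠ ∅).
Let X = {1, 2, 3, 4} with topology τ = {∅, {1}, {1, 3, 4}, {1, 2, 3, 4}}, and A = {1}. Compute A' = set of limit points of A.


A' = {2, 3, 4}

For each x ∈ X, list the open sets U ∈ τ with x ∈ U, then check whether U ∩ (A ∖ {x}) ≠ ∅ for every such U.
  x = 1: open {1} ∋ x has {1} ∩ (A ∖ {1}) = ∅, so x is NOT a limit point.
  x = 2: opens ∋ x are {1, 2, 3, 4}; each meets A ∖ {2}, so x IS a limit point.
  x = 3: opens ∋ x are {1, 3, 4}, {1, 2, 3, 4}; each meets A ∖ {3}, so x IS a limit point.
  x = 4: opens ∋ x are {1, 3, 4}, {1, 2, 3, 4}; each meets A ∖ {4}, so x IS a limit point.
Collecting: A' = {2, 3, 4}.


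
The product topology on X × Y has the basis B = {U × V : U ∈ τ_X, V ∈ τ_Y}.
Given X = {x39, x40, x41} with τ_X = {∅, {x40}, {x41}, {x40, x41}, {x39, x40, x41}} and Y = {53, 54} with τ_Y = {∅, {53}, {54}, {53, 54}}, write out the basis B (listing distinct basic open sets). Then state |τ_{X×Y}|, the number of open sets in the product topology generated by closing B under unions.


Basis B = {∅ × ∅, {x40} × {53}, {x40} × {54}, {x41} × {53}, {x41} × {54}, {x40} × {53, 54}, {x40, x41} × {53}, {x40, x41} × {54}, {x41} × {53, 54}, {x39, x40, x41} × {53}, {x39, x40, x41} × {54}, {x40, x41} × {53, 54}, {x39, x40, x41} × {53, 54}}; |τ_{X×Y}| = 25.

Enumerate products U × V with U ∈ τ_X, V ∈ τ_Y (deduplicated):
  ∅ × ∅ = {} (∅)
  {x40} × {53} = {(x40,53)}
  {x40} × {54} = {(x40,54)}
  {x41} × {53} = {(x41,53)}
  {x41} × {54} = {(x41,54)}
  {x40} × {53, 54} = {(x40,53), (x40,54)}
  {x40, x41} × {53} = {(x40,53), (x41,53)}
  {x40, x41} × {54} = {(x40,54), (x41,54)}
  {x41} × {53, 54} = {(x41,53), (x41,54)}
  {x39, x40, x41} × {53} = {(x39,53), (x40,53), (x41,53)}
  {x39, x40, x41} × {54} = {(x39,54), (x40,54), (x41,54)}
  {x40, x41} × {53, 54} = {(x40,53), (x40,54), (x41,53), (x41,54)}
  {x39, x40, x41} × {53, 54} = {(x39,53), (x39,54), (x40,53), (x40,54), (x41,53), (x41,54)}
These 13 distinct sets form the basis B.
Close under arbitrary unions to get τ_{X×Y}; counting gives |τ_{X×Y}| = 25.


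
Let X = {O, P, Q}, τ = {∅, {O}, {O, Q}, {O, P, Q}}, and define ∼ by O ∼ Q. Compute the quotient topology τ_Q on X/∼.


X/∼ = {[O=Q], [P]}; |τ_Q| = 3.

Equivalence classes: [O=Q], [P].
Quotient map π: X → X/∼ sends O ↦ [O=Q], P ↦ [P], Q ↦ [O=Q].
For each subset V ⊆ X/∼, compute π^{-1}(V) ⊆ X and check whether π^{-1}(V) ∈ τ. V is open in τ_Q iff π^{-1}(V) ∈ τ.
  V = {}: π^{-1}(V) = ∅ ∈ τ ✓.
  V = {[O=Q]}: π^{-1}(V) = {O, Q} ∈ τ ✓.
  V = {[P]}: π^{-1}(V) = {P} ∉ τ ✗.
  V = {[O=Q], [P]}: π^{-1}(V) = {O, P, Q} ∈ τ ✓.
Open sets in the quotient: τ_Q = {{}, {[O=Q]}, {[O=Q], [P]}} (3 elements).


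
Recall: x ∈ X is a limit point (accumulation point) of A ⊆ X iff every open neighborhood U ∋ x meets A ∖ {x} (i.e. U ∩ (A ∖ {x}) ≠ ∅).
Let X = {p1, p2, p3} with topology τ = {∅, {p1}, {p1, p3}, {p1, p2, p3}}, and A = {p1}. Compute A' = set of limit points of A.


A' = {p2, p3}

For each x ∈ X, list the open sets U ∈ τ with x ∈ U, then check whether U ∩ (A ∖ {x}) ≠ ∅ for every such U.
  x = p1: open {p1} ∋ x has {p1} ∩ (A ∖ {p1}) = ∅, so x is NOT a limit point.
  x = p2: opens ∋ x are {p1, p2, p3}; each meets A ∖ {p2}, so x IS a limit point.
  x = p3: opens ∋ x are {p1, p3}, {p1, p2, p3}; each meets A ∖ {p3}, so x IS a limit point.
Collecting: A' = {p2, p3}.


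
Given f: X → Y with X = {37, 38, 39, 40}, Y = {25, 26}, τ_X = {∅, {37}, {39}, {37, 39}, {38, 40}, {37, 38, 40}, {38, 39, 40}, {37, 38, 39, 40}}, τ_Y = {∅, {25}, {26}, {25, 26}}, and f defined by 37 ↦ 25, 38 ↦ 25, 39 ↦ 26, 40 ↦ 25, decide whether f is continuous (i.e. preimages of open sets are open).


f IS continuous.

Compute f^{-1}(U) for each U ∈ τ_Y:
  U = ∅: f^{-1}(U) = ∅ ∈ τ_X ✓.
  U = {25}: f^{-1}(U) = {37, 38, 40} ∈ τ_X ✓.
  U = {26}: f^{-1}(U) = {39} ∈ τ_X ✓.
  U = {25, 26}: f^{-1}(U) = {37, 38, 39, 40} ∈ τ_X ✓.
Every preimage lies in τ_X, so f IS continuous.


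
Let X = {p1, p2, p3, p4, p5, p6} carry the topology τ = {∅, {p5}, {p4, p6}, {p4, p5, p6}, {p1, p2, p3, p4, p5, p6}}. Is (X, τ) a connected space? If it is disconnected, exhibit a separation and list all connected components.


(X, τ) is connected.

Find clopen sets (U ∈ τ with X ∖ U ∈ τ):
  U = ∅, X ∖ U = {p1, p2, p3, p4, p5, p6} — both open, so U is clopen.
  U = {p1, p2, p3, p4, p5, p6}, X ∖ U = ∅ — both open, so U is clopen.
Only trivial clopens (∅ and X) exist, so (X, τ) is connected.
Compute connected components by grouping points that agree on all clopens:
  component: {p1, p2, p3, p4, p5, p6}


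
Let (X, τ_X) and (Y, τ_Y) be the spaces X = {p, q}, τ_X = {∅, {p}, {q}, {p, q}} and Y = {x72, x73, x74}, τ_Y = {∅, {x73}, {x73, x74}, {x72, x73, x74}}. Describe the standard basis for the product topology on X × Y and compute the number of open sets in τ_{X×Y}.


Basis B = {∅ × ∅, {p} × {x73}, {q} × {x73}, {p} × {x73, x74}, {p, q} × {x73}, {q} × {x73, x74}, {p} × {x72, x73, x74}, {q} × {x72, x73, x74}, {p, q} × {x73, x74}, {p, q} × {x72, x73, x74}}; |τ_{X×Y}| = 16.

Enumerate products U × V with U ∈ τ_X, V ∈ τ_Y (deduplicated):
  ∅ × ∅ = {} (∅)
  {p} × {x73} = {(p,x73)}
  {q} × {x73} = {(q,x73)}
  {p} × {x73, x74} = {(p,x73), (p,x74)}
  {p, q} × {x73} = {(p,x73), (q,x73)}
  {q} × {x73, x74} = {(q,x73), (q,x74)}
  {p} × {x72, x73, x74} = {(p,x72), (p,x73), (p,x74)}
  {q} × {x72, x73, x74} = {(q,x72), (q,x73), (q,x74)}
  {p, q} × {x73, x74} = {(p,x73), (p,x74), (q,x73), (q,x74)}
  {p, q} × {x72, x73, x74} = {(p,x72), (p,x73), (p,x74), (q,x72), (q,x73), (q,x74)}
These 10 distinct sets form the basis B.
Close under arbitrary unions to get τ_{X×Y}; counting gives |τ_{X×Y}| = 16.


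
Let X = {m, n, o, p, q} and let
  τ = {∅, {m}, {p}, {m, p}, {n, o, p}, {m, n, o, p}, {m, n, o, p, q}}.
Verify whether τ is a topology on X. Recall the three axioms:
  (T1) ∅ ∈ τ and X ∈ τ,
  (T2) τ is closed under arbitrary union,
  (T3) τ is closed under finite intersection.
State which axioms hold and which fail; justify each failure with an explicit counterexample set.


τ IS a topology on X.

Axiom (T1): ∅ ∈ τ? Yes; X ∈ τ? Yes.
Axiom (T2/T3): check pairwise unions and intersections of members of τ.
All pairwise intersections and unions checked — each lies in τ. Therefore τ satisfies (T1), (T2), (T3): it IS a topology on X.


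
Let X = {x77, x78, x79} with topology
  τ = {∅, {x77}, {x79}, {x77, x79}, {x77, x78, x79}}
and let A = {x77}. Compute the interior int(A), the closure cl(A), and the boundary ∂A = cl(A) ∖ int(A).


int(A) = {x77}, cl(A) = {x77, x78}, ∂A = {x78}.

Closed sets in (X, τ) are complements of opens:
  closed(X, τ) = {∅, {x78}, {x77, x78}, {x78, x79}, {x77, x78, x79}}.
int(A) = ⋃ {U ∈ τ : U ⊆ A}. Opens contained in A: ∅, {x77}.
Taking the union of these: int(A) = {x77}.
cl(A) = ⋂ {C closed : A ⊆ C}. Closed sets containing A: {x77, x78}, {x77, x78, x79}.
Intersecting these: cl(A) = {x77, x78}.
∂A = cl(A) ∖ int(A) = {x77, x78} ∖ {x77} = {x78}.


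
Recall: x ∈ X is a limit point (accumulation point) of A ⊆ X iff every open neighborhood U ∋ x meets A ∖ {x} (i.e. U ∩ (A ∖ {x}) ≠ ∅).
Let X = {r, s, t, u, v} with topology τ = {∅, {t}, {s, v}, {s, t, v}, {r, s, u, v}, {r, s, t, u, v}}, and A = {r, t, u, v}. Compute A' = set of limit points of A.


A' = {r, s, u}

For each x ∈ X, list the open sets U ∈ τ with x ∈ U, then check whether U ∩ (A ∖ {x}) ≠ ∅ for every such U.
  x = r: opens ∋ x are {r, s, u, v}, {r, s, t, u, v}; each meets A ∖ {r}, so x IS a limit point.
  x = s: opens ∋ x are {s, v}, {s, t, v}, {r, s, u, v}, {r, s, t, u, v}; each meets A ∖ {s}, so x IS a limit point.
  x = t: open {t} ∋ x has {t} ∩ (A ∖ {t}) = ∅, so x is NOT a limit point.
  x = u: opens ∋ x are {r, s, u, v}, {r, s, t, u, v}; each meets A ∖ {u}, so x IS a limit point.
  x = v: open {s, v} ∋ x has {s, v} ∩ (A ∖ {v}) = ∅, so x is NOT a limit point.
Collecting: A' = {r, s, u}.


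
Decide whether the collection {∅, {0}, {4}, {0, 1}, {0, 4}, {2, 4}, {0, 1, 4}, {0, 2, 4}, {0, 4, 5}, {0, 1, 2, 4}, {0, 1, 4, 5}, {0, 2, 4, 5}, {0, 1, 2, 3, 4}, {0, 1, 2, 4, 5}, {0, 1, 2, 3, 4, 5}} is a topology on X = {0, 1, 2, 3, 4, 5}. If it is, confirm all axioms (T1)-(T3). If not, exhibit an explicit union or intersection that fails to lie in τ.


τ IS a topology on X.

Axiom (T1): ∅ ∈ τ? Yes; X ∈ τ? Yes.
Axiom (T2/T3): check pairwise unions and intersections of members of τ.
All pairwise intersections and unions checked — each lies in τ. Therefore τ satisfies (T1), (T2), (T3): it IS a topology on X.


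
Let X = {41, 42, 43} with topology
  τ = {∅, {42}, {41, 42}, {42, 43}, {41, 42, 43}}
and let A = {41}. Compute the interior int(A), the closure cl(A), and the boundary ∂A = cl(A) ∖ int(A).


int(A) = ∅, cl(A) = {41}, ∂A = {41}.

Closed sets in (X, τ) are complements of opens:
  closed(X, τ) = {∅, {41}, {43}, {41, 43}, {41, 42, 43}}.
int(A) = ⋃ {U ∈ τ : U ⊆ A}. Opens contained in A: ∅.
Taking the union of these: int(A) = ∅.
cl(A) = ⋂ {C closed : A ⊆ C}. Closed sets containing A: {41}, {41, 43}, {41, 42, 43}.
Intersecting these: cl(A) = {41}.
∂A = cl(A) ∖ int(A) = {41} ∖ ∅ = {41}.


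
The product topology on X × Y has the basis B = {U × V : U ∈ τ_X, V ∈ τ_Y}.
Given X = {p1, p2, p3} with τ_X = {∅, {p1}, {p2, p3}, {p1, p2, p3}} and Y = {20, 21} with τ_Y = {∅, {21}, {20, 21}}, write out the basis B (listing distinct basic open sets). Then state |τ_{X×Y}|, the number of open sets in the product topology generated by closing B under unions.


Basis B = {∅ × ∅, {p1} × {21}, {p1} × {20, 21}, {p2, p3} × {21}, {p1, p2, p3} × {21}, {p2, p3} × {20, 21}, {p1, p2, p3} × {20, 21}}; |τ_{X×Y}| = 9.

Enumerate products U × V with U ∈ τ_X, V ∈ τ_Y (deduplicated):
  ∅ × ∅ = {} (∅)
  {p1} × {21} = {(p1,21)}
  {p1} × {20, 21} = {(p1,20), (p1,21)}
  {p2, p3} × {21} = {(p2,21), (p3,21)}
  {p1, p2, p3} × {21} = {(p1,21), (p2,21), (p3,21)}
  {p2, p3} × {20, 21} = {(p2,20), (p2,21), (p3,20), (p3,21)}
  {p1, p2, p3} × {20, 21} = {(p1,20), (p1,21), (p2,20), (p2,21), (p3,20), (p3,21)}
These 7 distinct sets form the basis B.
Close under arbitrary unions to get τ_{X×Y}; counting gives |τ_{X×Y}| = 9.


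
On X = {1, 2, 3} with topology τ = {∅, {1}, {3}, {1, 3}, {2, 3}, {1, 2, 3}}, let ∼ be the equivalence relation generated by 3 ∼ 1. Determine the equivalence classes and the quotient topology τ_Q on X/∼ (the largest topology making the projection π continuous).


X/∼ = {[1=3], [2]}; |τ_Q| = 3.

Equivalence classes: [1=3], [2].
Quotient map π: X → X/∼ sends 1 ↦ [1=3], 2 ↦ [2], 3 ↦ [1=3].
For each subset V ⊆ X/∼, compute π^{-1}(V) ⊆ X and check whether π^{-1}(V) ∈ τ. V is open in τ_Q iff π^{-1}(V) ∈ τ.
  V = {}: π^{-1}(V) = ∅ ∈ τ ✓.
  V = {[1=3]}: π^{-1}(V) = {1, 3} ∈ τ ✓.
  V = {[2]}: π^{-1}(V) = {2} ∉ τ ✗.
  V = {[1=3], [2]}: π^{-1}(V) = {1, 2, 3} ∈ τ ✓.
Open sets in the quotient: τ_Q = {{}, {[1=3]}, {[1=3], [2]}} (3 elements).


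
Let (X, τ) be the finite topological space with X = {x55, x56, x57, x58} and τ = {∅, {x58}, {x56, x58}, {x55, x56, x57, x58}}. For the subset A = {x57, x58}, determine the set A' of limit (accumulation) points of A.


A' = {x55, x56, x57}

For each x ∈ X, list the open sets U ∈ τ with x ∈ U, then check whether U ∩ (A ∖ {x}) ≠ ∅ for every such U.
  x = x55: opens ∋ x are {x55, x56, x57, x58}; each meets A ∖ {x55}, so x IS a limit point.
  x = x56: opens ∋ x are {x56, x58}, {x55, x56, x57, x58}; each meets A ∖ {x56}, so x IS a limit point.
  x = x57: opens ∋ x are {x55, x56, x57, x58}; each meets A ∖ {x57}, so x IS a limit point.
  x = x58: open {x58} ∋ x has {x58} ∩ (A ∖ {x58}) = ∅, so x is NOT a limit point.
Collecting: A' = {x55, x56, x57}.


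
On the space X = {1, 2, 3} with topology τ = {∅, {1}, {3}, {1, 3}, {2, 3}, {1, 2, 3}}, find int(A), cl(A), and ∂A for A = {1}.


int(A) = {1}, cl(A) = {1}, ∂A = ∅.

Closed sets in (X, τ) are complements of opens:
  closed(X, τ) = {∅, {1}, {2}, {1, 2}, {2, 3}, {1, 2, 3}}.
int(A) = ⋃ {U ∈ τ : U ⊆ A}. Opens contained in A: ∅, {1}.
Taking the union of these: int(A) = {1}.
cl(A) = ⋂ {C closed : A ⊆ C}. Closed sets containing A: {1}, {1, 2}, {1, 2, 3}.
Intersecting these: cl(A) = {1}.
∂A = cl(A) ∖ int(A) = {1} ∖ {1} = ∅.


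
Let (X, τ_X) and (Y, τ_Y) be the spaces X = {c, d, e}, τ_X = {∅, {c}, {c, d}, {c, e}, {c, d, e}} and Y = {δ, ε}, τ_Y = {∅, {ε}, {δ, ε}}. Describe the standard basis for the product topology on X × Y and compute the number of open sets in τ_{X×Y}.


Basis B = {∅ × ∅, {c} × {ε}, {c} × {δ, ε}, {c, d} × {ε}, {c, e} × {ε}, {c, d, e} × {ε}, {c, d} × {δ, ε}, {c, e} × {δ, ε}, {c, d, e} × {δ, ε}}; |τ_{X×Y}| = 14.

Enumerate products U × V with U ∈ τ_X, V ∈ τ_Y (deduplicated):
  ∅ × ∅ = {} (∅)
  {c} × {ε} = {(c,ε)}
  {c} × {δ, ε} = {(c,δ), (c,ε)}
  {c, d} × {ε} = {(c,ε), (d,ε)}
  {c, e} × {ε} = {(c,ε), (e,ε)}
  {c, d, e} × {ε} = {(c,ε), (d,ε), (e,ε)}
  {c, d} × {δ, ε} = {(c,δ), (c,ε), (d,δ), (d,ε)}
  {c, e} × {δ, ε} = {(c,δ), (c,ε), (e,δ), (e,ε)}
  {c, d, e} × {δ, ε} = {(c,δ), (c,ε), (d,δ), (d,ε), (e,δ), (e,ε)}
These 9 distinct sets form the basis B.
Close under arbitrary unions to get τ_{X×Y}; counting gives |τ_{X×Y}| = 14.
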